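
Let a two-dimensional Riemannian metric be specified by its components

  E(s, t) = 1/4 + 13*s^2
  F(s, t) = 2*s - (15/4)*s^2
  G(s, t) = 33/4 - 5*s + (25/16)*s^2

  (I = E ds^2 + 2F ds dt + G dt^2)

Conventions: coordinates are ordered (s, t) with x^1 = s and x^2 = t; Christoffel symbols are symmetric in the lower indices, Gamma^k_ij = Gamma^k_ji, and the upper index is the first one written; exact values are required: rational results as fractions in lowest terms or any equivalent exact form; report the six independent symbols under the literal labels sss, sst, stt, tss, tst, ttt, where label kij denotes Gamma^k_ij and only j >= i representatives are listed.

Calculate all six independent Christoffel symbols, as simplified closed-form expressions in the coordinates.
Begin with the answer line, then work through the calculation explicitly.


Answer: Gamma_sss = (-500*s^3 - 2720*s^2 + 6608*s)/(400*s^4 - 3200*s^3 + 6633*s^2 - 80*s + 132), Gamma_sst = (375*s^3 - 800*s^2 + 320*s)/(400*s^4 - 3200*s^3 + 6633*s^2 - 80*s + 132), Gamma_stt = (-625*s^3 + 3000*s^2 - 6500*s + 5280)/(1600*s^4 - 12800*s^3 + 26532*s^2 - 320*s + 528), Gamma_tss = (-3120*s^3 - 120*s + 32)/(400*s^4 - 3200*s^3 + 6633*s^2 - 80*s + 132), Gamma_tst = (1300*s^3 - 2080*s^2 + 25*s - 40)/(400*s^4 - 3200*s^3 + 6633*s^2 - 80*s + 132), Gamma_ttt = (-375*s^3 + 800*s^2 - 320*s)/(400*s^4 - 3200*s^3 + 6633*s^2 - 80*s + 132)

E = 1/4 + 13*s^2; F = 2*s - (15/4)*s^2; G = 33/4 - 5*s + (25/16)*s^2
Gamma^k_ij = (1/2) g^{kl} (d_i g_jl + d_j g_il - d_l g_ij), with g^inv = (1/(EG-F^2)) [[G, -F], [-F, E]]
first partials: E_s = 26*s, E_t = 0, F_s = 2 - (15/2)*s, F_t = 0, G_s = -5 + (25/8)*s, G_t = 0
D = EG - F^2 = 33/16 - (5/4)*s + (6633/64)*s^2 - 50*s^3 + (25/4)*s^4
expanded: Gamma^s_ss = (G E_s - 2F F_s + F E_t)/(2D), Gamma^s_st = (G E_t - F G_s)/(2D), Gamma^s_tt = (2G F_t - G G_s - F G_t)/(2D), Gamma^t_ss = (2E F_s - E E_t - F E_s)/(2D), Gamma^t_st = (E G_s - F E_t)/(2D), Gamma^t_tt = (E G_t - 2F F_t + F G_s)/(2D); substitute and cancel common factors


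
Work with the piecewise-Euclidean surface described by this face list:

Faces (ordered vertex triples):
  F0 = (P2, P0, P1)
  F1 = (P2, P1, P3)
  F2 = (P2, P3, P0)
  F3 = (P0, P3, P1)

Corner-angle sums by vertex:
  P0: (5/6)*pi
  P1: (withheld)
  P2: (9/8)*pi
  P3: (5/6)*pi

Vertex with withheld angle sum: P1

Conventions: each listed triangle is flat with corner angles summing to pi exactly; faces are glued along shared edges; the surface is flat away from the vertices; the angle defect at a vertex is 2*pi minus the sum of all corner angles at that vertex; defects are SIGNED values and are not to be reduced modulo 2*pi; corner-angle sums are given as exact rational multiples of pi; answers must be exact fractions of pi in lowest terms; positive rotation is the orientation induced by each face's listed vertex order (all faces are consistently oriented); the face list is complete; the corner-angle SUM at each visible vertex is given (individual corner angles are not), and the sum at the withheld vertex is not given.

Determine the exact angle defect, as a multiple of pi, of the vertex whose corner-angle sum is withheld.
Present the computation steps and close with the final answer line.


V = 4, E = 6, F = 4; chi = V - E + F = 2
Gauss-Bonnet: total defect = 2*pi*chi = 4*pi; visible defects sum to (77/24)*pi

Answer: defect(P1) = (19/24)*pi


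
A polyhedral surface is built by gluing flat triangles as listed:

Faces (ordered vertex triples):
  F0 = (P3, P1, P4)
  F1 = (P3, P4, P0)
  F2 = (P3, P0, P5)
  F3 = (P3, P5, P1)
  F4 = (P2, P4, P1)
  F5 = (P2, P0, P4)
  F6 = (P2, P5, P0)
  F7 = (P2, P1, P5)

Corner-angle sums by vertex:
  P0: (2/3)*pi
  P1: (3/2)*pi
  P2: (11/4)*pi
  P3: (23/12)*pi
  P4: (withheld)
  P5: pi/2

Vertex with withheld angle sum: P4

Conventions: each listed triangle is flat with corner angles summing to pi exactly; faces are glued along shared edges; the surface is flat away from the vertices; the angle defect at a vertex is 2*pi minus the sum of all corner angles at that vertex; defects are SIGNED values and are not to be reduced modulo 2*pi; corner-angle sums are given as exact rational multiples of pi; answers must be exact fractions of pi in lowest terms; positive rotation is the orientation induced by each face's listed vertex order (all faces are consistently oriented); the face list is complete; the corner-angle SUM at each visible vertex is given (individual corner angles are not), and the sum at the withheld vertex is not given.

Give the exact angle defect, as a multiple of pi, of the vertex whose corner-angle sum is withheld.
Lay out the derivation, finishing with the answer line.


V = 6, E = 12, F = 8; chi = V - E + F = 2
Gauss-Bonnet: total defect = 2*pi*chi = 4*pi; visible defects sum to (8/3)*pi

Answer: defect(P4) = (4/3)*pi


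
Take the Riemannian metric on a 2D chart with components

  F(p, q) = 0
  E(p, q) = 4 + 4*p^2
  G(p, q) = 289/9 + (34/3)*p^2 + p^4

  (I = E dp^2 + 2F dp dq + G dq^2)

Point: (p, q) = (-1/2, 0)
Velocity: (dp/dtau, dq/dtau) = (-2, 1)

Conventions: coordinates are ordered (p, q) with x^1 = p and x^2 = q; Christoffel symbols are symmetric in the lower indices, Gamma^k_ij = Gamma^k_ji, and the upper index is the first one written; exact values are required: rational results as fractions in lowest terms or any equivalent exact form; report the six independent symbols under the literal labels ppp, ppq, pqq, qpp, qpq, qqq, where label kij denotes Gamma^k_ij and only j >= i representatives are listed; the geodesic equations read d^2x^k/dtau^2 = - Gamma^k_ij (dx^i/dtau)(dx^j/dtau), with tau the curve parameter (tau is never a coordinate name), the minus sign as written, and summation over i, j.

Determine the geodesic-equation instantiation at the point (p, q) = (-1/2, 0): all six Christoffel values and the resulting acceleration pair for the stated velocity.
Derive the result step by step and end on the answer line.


E = 5, F = 0, G = 5041/144 at the point
E_p = -4, E_q = 0, F_p = 0, F_q = 0, G_p = -71/6, G_q = 0
EG - F^2 = 25205/144;  g^inv = (144/25205) * [[5041/144, 0], [0, 5]]
first-kind symbols [ij,l] = (1/2)(d_i g_jl + d_j g_il - d_l g_ij): [pp,p] = E_p/2 = -2, [pp,q] = F_p - E_q/2 = 0, [pq,p] = E_q/2 = 0, [pq,q] = G_p/2 = -71/12, [qq,p] = F_q - G_p/2 = 71/12, [qq,q] = G_q/2 = 0
Gamma^p_ij = (G*[ij,p] - F*[ij,q])/(EG - F^2), Gamma^q_ij = (E*[ij,q] - F*[ij,p])/(EG - F^2)
Gamma_ppp = -2/5, Gamma_ppq = 0, Gamma_pqq = 71/60, Gamma_qpp = 0, Gamma_qpq = -12/71, Gamma_qqq = 0
d^2p/dtau^2 = -(Gamma_ppp*(-2)^2 + 2*Gamma_ppq*(-2)*(1) + Gamma_pqq*(1)^2) = 5/12
d^2q/dtau^2 = -(Gamma_qpp*(-2)^2 + 2*Gamma_qpq*(-2)*(1) + Gamma_qqq*(1)^2) = -48/71

Answer: Gamma_ppp = -2/5, Gamma_ppq = 0, Gamma_pqq = 71/60, Gamma_qpp = 0, Gamma_qpq = -12/71, Gamma_qqq = 0; accelerations (d^2p/dtau^2, d^2q/dtau^2) = (5/12, -48/71)


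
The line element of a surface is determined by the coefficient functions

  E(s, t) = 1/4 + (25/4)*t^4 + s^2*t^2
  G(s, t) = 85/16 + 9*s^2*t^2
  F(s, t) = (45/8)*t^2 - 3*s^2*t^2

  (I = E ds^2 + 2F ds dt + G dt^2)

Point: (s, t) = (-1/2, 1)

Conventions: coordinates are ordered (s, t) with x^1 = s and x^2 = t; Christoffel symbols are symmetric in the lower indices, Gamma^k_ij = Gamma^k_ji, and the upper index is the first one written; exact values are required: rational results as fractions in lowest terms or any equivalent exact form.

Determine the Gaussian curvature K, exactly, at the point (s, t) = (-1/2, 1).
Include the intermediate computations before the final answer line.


E = 27/4, F = 39/8, G = 121/16, EG - F^2 = 873/32 at the point
E_s = -1, E_t = 51/2, F_s = 3, F_t = 39/4, G_s = -9, G_t = 9/2
E_tt = 151/2, F_st = 6, G_ss = 18
Using the Brioschi determinant formula for K from the metric derivatives:
M1 = [[-E_tt/2 + F_st - G_ss/2, E_s/2, F_s - E_t/2], [F_t - G_s/2, E, F], [G_t/2, F, G]] = [[-163/4, -1/2, -39/4], [57/4, 27/4, 39/8], [9/4, 39/8, 121/16]]; det M1 = -203847/128
M2 = [[0, E_t/2, G_s/2], [E_t/2, E, F], [G_s/2, F, G]] = [[0, 51/4, -9/2], [51/4, 27/4, 39/8], [-9/2, 39/8, 121/16]]; det M2 = -492921/256
det M1 - det M2 = 85227/256; K = 85227/256 / (873/32)^2 = 113636/254043

Answer: K = 113636/254043


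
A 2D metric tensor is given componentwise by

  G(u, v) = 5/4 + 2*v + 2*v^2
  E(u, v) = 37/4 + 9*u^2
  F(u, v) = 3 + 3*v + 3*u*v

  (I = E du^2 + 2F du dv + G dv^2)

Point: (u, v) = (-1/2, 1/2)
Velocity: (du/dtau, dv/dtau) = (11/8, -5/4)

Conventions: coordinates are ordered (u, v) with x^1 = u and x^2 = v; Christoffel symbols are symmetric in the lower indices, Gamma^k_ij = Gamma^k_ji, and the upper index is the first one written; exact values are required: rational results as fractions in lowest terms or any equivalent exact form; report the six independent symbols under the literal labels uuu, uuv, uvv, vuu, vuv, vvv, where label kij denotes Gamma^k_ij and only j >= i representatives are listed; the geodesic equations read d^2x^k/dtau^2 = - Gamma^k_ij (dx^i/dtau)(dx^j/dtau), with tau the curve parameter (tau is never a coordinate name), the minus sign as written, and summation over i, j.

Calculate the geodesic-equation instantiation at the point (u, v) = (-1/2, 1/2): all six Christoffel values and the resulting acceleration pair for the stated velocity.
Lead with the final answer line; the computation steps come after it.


Answer: Gamma_uuu = -288/281, Gamma_uuv = 0, Gamma_uvv = -54/281, Gamma_vuu = 546/281, Gamma_vuv = 0, Gamma_vvv = 278/281; accelerations (d^2u/dtau^2, d^2v/dtau^2) = (5031/2248, -46933/8992)

E = 23/2, F = 15/4, G = 11/4 at the point
E_u = -9, E_v = 0, F_u = 3/2, F_v = 3/2, G_u = 0, G_v = 4
EG - F^2 = 281/16;  g^inv = (16/281) * [[11/4, -15/4], [-15/4, 23/2]]
first-kind symbols [ij,l] = (1/2)(d_i g_jl + d_j g_il - d_l g_ij): [uu,u] = E_u/2 = -9/2, [uu,v] = F_u - E_v/2 = 3/2, [uv,u] = E_v/2 = 0, [uv,v] = G_u/2 = 0, [vv,u] = F_v - G_u/2 = 3/2, [vv,v] = G_v/2 = 2
Gamma^u_ij = (G*[ij,u] - F*[ij,v])/(EG - F^2), Gamma^v_ij = (E*[ij,v] - F*[ij,u])/(EG - F^2)
Gamma_uuu = -288/281, Gamma_uuv = 0, Gamma_uvv = -54/281, Gamma_vuu = 546/281, Gamma_vuv = 0, Gamma_vvv = 278/281
d^2u/dtau^2 = -(Gamma_uuu*(11/8)^2 + 2*Gamma_uuv*(11/8)*(-5/4) + Gamma_uvv*(-5/4)^2) = 5031/2248
d^2v/dtau^2 = -(Gamma_vuu*(11/8)^2 + 2*Gamma_vuv*(11/8)*(-5/4) + Gamma_vvv*(-5/4)^2) = -46933/8992


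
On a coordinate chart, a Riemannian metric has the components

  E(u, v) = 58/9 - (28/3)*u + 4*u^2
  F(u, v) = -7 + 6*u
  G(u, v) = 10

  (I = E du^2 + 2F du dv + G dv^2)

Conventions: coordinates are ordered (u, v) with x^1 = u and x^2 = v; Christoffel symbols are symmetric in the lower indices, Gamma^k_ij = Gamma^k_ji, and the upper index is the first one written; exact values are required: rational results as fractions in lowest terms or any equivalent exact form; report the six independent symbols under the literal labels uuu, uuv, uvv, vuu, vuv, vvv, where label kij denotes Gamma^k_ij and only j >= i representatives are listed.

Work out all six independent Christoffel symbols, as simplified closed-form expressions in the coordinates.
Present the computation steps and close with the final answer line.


E = 58/9 - (28/3)*u + 4*u^2; F = -7 + 6*u; G = 10
Gamma^k_ij = (1/2) g^{kl} (d_i g_jl + d_j g_il - d_l g_ij), with g^inv = (1/(EG-F^2)) [[G, -F], [-F, E]]
first partials: E_u = -28/3 + 8*u, E_v = 0, F_u = 6, F_v = 0, G_u = 0, G_v = 0
D = EG - F^2 = 139/9 - (28/3)*u + 4*u^2
expanded: Gamma^u_uu = (G E_u - 2F F_u + F E_v)/(2D), Gamma^u_uv = (G E_v - F G_u)/(2D), Gamma^u_vv = (2G F_v - G G_u - F G_v)/(2D), Gamma^v_uu = (2E F_u - E E_v - F E_u)/(2D), Gamma^v_uv = (E G_u - F E_v)/(2D), Gamma^v_vv = (E G_v - 2F F_v + F G_u)/(2D); substitute and cancel common factors

Answer: Gamma_uuu = (36*u - 42)/(36*u^2 - 84*u + 139), Gamma_uuv = 0, Gamma_uvv = 0, Gamma_vuu = 54/(36*u^2 - 84*u + 139), Gamma_vuv = 0, Gamma_vvv = 0


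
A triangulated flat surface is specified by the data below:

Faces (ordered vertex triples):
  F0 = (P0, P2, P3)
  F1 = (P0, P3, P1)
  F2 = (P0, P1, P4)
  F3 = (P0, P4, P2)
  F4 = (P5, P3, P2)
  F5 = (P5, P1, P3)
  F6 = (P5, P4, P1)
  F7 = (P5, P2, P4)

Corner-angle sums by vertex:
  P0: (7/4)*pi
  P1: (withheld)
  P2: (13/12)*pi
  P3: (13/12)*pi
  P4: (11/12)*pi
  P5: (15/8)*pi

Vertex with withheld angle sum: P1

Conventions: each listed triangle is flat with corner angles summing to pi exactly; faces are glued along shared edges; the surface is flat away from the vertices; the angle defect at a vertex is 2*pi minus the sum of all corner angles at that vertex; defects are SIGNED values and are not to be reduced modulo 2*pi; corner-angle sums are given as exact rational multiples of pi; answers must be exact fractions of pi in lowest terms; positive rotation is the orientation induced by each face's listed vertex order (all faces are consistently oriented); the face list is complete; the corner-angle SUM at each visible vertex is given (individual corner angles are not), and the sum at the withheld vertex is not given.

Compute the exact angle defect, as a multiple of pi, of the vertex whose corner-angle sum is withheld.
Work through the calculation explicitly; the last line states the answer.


V = 6, E = 12, F = 8; chi = V - E + F = 2
Gauss-Bonnet: total defect = 2*pi*chi = 4*pi; visible defects sum to (79/24)*pi

Answer: defect(P1) = (17/24)*pi


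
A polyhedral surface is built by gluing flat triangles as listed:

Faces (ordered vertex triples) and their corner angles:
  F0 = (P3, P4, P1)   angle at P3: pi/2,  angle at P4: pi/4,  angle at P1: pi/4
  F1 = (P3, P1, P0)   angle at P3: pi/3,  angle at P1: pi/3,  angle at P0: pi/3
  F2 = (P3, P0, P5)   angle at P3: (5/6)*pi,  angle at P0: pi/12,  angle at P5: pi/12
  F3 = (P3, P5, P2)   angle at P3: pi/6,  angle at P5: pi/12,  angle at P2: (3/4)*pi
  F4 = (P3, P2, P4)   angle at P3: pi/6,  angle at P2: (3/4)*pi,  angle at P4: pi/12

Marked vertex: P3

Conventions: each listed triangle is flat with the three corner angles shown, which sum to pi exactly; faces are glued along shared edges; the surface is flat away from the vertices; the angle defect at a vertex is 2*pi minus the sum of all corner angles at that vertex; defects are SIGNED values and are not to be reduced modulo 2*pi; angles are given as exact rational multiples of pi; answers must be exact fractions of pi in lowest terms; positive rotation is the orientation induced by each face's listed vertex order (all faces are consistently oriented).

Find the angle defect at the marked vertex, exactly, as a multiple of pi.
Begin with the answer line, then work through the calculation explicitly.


Answer: defect(P3) = 0

Sum of corner angles at P3: 2*pi
defect = 2*pi - 2*pi


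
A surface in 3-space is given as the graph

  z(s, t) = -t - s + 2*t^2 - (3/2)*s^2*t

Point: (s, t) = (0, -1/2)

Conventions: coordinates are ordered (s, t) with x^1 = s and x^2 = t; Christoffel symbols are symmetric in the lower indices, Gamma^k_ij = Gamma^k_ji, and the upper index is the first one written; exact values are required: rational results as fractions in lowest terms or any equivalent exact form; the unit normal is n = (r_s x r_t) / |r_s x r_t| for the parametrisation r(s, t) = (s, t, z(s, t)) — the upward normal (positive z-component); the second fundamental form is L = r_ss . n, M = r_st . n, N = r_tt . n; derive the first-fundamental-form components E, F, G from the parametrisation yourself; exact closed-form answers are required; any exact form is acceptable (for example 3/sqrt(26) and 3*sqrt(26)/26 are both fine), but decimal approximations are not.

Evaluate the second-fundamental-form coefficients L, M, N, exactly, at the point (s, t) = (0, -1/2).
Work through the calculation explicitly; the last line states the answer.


z_s = -1, z_t = -3, z_ss = 3/2, z_st = 0, z_tt = 4
E = 2, F = 3, G = 10; answer radicand W^2 = 11
unnormalised second-form numerators: l = 3/2, m = 0, n = 4; L = l/sqrt(11), and similarly M = m/sqrt(W^2), N = n/sqrt(W^2)

Answer: L = 3*sqrt(11)/22, M = 0, N = 4*sqrt(11)/11


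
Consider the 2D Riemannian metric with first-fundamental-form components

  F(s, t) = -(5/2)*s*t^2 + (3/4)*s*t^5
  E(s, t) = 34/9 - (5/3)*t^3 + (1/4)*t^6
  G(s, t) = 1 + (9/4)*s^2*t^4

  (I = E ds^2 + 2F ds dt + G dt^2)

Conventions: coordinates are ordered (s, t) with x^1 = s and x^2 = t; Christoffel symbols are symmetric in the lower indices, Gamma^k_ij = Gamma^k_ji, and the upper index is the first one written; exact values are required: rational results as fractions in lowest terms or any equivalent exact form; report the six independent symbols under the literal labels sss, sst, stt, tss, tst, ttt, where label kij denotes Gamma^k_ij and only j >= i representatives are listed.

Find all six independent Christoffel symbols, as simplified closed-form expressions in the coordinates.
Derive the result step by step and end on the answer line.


E = 34/9 - (5/3)*t^3 + (1/4)*t^6; F = -(5/2)*s*t^2 + (3/4)*s*t^5; G = 1 + (9/4)*s^2*t^4
Gamma^k_ij = (1/2) g^{kl} (d_i g_jl + d_j g_il - d_l g_ij), with g^inv = (1/(EG-F^2)) [[G, -F], [-F, E]]
first partials: E_s = 0, E_t = -5*t^2 + (3/2)*t^5, F_s = -(5/2)*t^2 + (3/4)*t^5, F_t = -5*s*t + (15/4)*s*t^4, G_s = (9/2)*s*t^4, G_t = 9*s^2*t^3
D = EG - F^2 = 34/9 - (5/3)*t^3 + (1/4)*t^6 + (9/4)*s^2*t^4
expanded: Gamma^s_ss = (G E_s - 2F F_s + F E_t)/(2D), Gamma^s_st = (G E_t - F G_s)/(2D), Gamma^s_tt = (2G F_t - G G_s - F G_t)/(2D), Gamma^t_ss = (2E F_s - E E_t - F E_s)/(2D), Gamma^t_st = (E G_s - F E_t)/(2D), Gamma^t_tt = (E G_t - 2F F_t + F G_s)/(2D); substitute and cancel common factors

Answer: Gamma_sss = 0, Gamma_sst = (27*t^5 - 90*t^2)/(81*s^2*t^4 + 9*t^6 - 60*t^3 + 136), Gamma_stt = (54*s*t^4 - 180*s*t)/(81*s^2*t^4 + 9*t^6 - 60*t^3 + 136), Gamma_tss = 0, Gamma_tst = 81*s*t^4/(81*s^2*t^4 + 9*t^6 - 60*t^3 + 136), Gamma_ttt = 162*s^2*t^3/(81*s^2*t^4 + 9*t^6 - 60*t^3 + 136)


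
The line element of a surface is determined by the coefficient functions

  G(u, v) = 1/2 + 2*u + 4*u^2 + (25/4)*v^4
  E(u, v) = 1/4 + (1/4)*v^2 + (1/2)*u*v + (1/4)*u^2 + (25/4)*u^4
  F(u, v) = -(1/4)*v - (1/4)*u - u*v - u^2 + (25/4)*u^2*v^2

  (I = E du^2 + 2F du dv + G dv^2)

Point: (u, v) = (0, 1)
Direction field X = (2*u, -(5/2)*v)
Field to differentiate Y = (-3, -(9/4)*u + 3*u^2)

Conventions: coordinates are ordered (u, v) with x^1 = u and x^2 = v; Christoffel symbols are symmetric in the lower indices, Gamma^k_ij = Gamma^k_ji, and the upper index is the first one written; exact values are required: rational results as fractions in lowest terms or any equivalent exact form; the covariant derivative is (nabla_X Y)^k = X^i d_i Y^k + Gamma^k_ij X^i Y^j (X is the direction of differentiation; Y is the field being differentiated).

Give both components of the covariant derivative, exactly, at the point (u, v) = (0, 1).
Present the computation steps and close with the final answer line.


E = 1/2, F = -1/4, G = 27/4 at the point
E_u = 1/2, E_v = 1/2, F_u = -5/4, F_v = -1/4, G_u = 2, G_v = 25
EG - F^2 = 53/16;  g^inv = (16/53) * [[27/4, 1/4], [1/4, 1/2]]
first-kind symbols [ij,l] = (1/2)(d_i g_jl + d_j g_il - d_l g_ij): [uu,u] = E_u/2 = 1/4, [uu,v] = F_u - E_v/2 = -3/2, [uv,u] = E_v/2 = 1/4, [uv,v] = G_u/2 = 1, [vv,u] = F_v - G_u/2 = -5/4, [vv,v] = G_v/2 = 25/2
Gamma^u_ij = (G*[ij,u] - F*[ij,v])/(EG - F^2), Gamma^v_ij = (E*[ij,v] - F*[ij,u])/(EG - F^2)
Gamma_uuu = 21/53, Gamma_uuv = 31/53, Gamma_uvv = -85/53, Gamma_vuu = -11/53, Gamma_vuv = 9/53, Gamma_vvv = 95/53
X = (0, -5/2), Y = (-3, 0) at the point

Answer: (nabla_X Y)^u = 465/106, (nabla_X Y)^v = 135/106


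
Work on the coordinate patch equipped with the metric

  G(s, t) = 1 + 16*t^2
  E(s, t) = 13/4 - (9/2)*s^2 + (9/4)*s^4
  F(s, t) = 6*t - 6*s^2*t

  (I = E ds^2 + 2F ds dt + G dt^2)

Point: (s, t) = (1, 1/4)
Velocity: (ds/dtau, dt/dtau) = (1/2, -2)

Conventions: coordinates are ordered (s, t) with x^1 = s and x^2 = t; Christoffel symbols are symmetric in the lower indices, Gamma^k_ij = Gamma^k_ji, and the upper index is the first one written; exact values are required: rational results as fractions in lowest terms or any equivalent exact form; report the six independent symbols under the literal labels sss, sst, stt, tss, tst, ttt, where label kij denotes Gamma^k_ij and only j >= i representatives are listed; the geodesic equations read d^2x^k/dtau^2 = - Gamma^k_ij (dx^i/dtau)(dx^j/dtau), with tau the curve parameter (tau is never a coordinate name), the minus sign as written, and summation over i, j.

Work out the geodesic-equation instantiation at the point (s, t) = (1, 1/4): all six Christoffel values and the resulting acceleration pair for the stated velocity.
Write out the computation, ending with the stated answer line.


E = 1, F = 0, G = 2 at the point
E_s = 0, E_t = 0, F_s = -3, F_t = 0, G_s = 0, G_t = 8
EG - F^2 = 2;  g^inv = (1/2) * [[2, 0], [0, 1]]
first-kind symbols [ij,l] = (1/2)(d_i g_jl + d_j g_il - d_l g_ij): [ss,s] = E_s/2 = 0, [ss,t] = F_s - E_t/2 = -3, [st,s] = E_t/2 = 0, [st,t] = G_s/2 = 0, [tt,s] = F_t - G_s/2 = 0, [tt,t] = G_t/2 = 4
Gamma^s_ij = (G*[ij,s] - F*[ij,t])/(EG - F^2), Gamma^t_ij = (E*[ij,t] - F*[ij,s])/(EG - F^2)
Gamma_sss = 0, Gamma_sst = 0, Gamma_stt = 0, Gamma_tss = -3/2, Gamma_tst = 0, Gamma_ttt = 2
d^2s/dtau^2 = -(Gamma_sss*(1/2)^2 + 2*Gamma_sst*(1/2)*(-2) + Gamma_stt*(-2)^2) = 0
d^2t/dtau^2 = -(Gamma_tss*(1/2)^2 + 2*Gamma_tst*(1/2)*(-2) + Gamma_ttt*(-2)^2) = -61/8

Answer: Gamma_sss = 0, Gamma_sst = 0, Gamma_stt = 0, Gamma_tss = -3/2, Gamma_tst = 0, Gamma_ttt = 2; accelerations (d^2s/dtau^2, d^2t/dtau^2) = (0, -61/8)


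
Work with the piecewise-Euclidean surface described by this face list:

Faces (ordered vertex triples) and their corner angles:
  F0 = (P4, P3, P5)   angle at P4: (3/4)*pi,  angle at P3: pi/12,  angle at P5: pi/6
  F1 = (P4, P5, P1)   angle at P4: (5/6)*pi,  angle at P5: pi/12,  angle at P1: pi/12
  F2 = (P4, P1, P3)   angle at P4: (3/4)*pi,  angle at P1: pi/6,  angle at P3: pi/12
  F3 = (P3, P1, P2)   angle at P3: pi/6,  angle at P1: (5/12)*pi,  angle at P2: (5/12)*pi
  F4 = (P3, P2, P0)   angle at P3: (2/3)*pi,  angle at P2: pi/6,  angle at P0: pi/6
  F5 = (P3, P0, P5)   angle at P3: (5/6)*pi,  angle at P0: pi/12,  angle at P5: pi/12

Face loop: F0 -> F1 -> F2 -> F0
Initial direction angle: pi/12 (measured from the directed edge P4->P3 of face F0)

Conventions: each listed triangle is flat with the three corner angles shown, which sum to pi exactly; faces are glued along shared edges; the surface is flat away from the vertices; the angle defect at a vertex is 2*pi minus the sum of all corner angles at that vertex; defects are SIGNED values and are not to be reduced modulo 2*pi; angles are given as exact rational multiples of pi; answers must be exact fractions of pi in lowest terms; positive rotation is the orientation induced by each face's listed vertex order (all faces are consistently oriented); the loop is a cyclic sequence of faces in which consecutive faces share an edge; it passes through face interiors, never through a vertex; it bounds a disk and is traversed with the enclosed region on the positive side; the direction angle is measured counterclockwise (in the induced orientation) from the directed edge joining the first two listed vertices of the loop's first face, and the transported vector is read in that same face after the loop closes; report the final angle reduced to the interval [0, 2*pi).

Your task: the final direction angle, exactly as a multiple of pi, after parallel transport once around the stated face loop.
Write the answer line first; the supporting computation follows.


Answer: final direction angle = (7/4)*pi

enclosed vertex P4: corner angles sum to (7/3)*pi, defect = 2*pi - (7/3)*pi = -pi/3
the rotation equals the total enclosed defect, so the final angle is initial + defects (mod 2*pi)
final angle = pi/12 - pi/3 = (7/4)*pi (mod 2*pi)


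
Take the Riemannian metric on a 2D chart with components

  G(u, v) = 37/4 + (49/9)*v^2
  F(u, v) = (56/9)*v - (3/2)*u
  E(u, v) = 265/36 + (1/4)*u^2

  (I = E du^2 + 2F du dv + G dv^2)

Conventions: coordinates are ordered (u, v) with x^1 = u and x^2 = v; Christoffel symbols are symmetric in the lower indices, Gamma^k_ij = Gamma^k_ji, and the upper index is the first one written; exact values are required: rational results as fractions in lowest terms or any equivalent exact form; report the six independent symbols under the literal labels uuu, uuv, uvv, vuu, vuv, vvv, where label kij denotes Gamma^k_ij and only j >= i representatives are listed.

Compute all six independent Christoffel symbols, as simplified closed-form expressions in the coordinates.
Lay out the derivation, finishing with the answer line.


E = 265/36 + (1/4)*u^2; F = (56/9)*v - (3/2)*u; G = 37/4 + (49/9)*v^2
Gamma^k_ij = (1/2) g^{kl} (d_i g_jl + d_j g_il - d_l g_ij), with g^inv = (1/(EG-F^2)) [[G, -F], [-F, E]]
first partials: E_u = (1/2)*u, E_v = 0, F_u = -3/2, F_v = 56/9, G_u = 0, G_v = (98/9)*v
D = EG - F^2 = 9805/144 + (49/36)*v^2 + (56/3)*u*v + (1/16)*u^2 + (49/36)*u^2*v^2
expanded: Gamma^u_uu = (G E_u - 2F F_u + F E_v)/(2D), Gamma^u_uv = (G E_v - F G_u)/(2D), Gamma^u_vv = (2G F_v - G G_u - F G_v)/(2D), Gamma^v_uu = (2E F_u - E E_v - F E_u)/(2D), Gamma^v_uv = (E G_u - F E_v)/(2D), Gamma^v_vv = (E G_v - 2F F_v + F G_u)/(2D); substitute and cancel common factors

Answer: Gamma_uuu = (196*u*v^2 + 9*u + 1344*v)/(196*u^2*v^2 + 9*u^2 + 2688*u*v + 196*v^2 + 9805), Gamma_uuv = 0, Gamma_uvv = (1176*u*v + 8288)/(196*u^2*v^2 + 9*u^2 + 2688*u*v + 196*v^2 + 9805), Gamma_vuu = (-224*u*v - 1590)/(196*u^2*v^2 + 9*u^2 + 2688*u*v + 196*v^2 + 9805), Gamma_vuv = 0, Gamma_vvv = (196*u^2*v + 1344*u + 196*v)/(196*u^2*v^2 + 9*u^2 + 2688*u*v + 196*v^2 + 9805)


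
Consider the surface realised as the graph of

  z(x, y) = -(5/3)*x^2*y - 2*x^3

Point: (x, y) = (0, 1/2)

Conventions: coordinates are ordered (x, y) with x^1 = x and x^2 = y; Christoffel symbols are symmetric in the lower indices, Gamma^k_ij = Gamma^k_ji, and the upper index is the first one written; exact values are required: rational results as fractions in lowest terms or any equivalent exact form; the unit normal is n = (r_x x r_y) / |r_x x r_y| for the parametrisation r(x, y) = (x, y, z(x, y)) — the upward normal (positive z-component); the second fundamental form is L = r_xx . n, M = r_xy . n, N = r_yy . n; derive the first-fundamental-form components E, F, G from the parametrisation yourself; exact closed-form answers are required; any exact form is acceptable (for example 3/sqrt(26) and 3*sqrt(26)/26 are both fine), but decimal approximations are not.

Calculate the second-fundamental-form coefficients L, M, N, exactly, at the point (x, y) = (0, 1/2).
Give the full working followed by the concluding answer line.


z_x = 0, z_y = 0, z_xx = -5/3, z_xy = 0, z_yy = 0
E = 1, F = 0, G = 1; answer radicand W^2 = 1
unnormalised second-form numerators: l = -5/3, m = 0, n = 0; L = l/sqrt(1), and similarly M = m/sqrt(W^2), N = n/sqrt(W^2)

Answer: L = -5/3, M = 0, N = 0


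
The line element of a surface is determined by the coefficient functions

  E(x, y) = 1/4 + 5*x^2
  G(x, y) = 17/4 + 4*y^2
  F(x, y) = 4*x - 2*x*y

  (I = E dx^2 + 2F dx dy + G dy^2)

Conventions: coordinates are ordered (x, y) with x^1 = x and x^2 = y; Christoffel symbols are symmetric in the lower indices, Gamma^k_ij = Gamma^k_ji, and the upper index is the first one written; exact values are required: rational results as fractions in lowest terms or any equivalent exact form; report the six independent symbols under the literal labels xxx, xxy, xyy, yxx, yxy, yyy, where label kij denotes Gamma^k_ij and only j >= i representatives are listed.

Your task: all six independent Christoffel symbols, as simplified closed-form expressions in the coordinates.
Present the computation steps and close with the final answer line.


E = 1/4 + 5*x^2; F = 4*x - 2*x*y; G = 17/4 + 4*y^2
Gamma^k_ij = (1/2) g^{kl} (d_i g_jl + d_j g_il - d_l g_ij), with g^inv = (1/(EG-F^2)) [[G, -F], [-F, E]]
first partials: E_x = 10*x, E_y = 0, F_x = 4 - 2*y, F_y = -2*x, G_x = 0, G_y = 8*y
D = EG - F^2 = 17/16 + y^2 + (21/4)*x^2 + 16*x^2*y + 16*x^2*y^2
expanded: Gamma^x_xx = (G E_x - 2F F_x + F E_y)/(2D), Gamma^x_xy = (G E_y - F G_x)/(2D), Gamma^x_yy = (2G F_y - G G_x - F G_y)/(2D), Gamma^y_xx = (2E F_x - E E_y - F E_x)/(2D), Gamma^y_xy = (E G_x - F E_y)/(2D), Gamma^y_yy = (E G_y - 2F F_y + F G_x)/(2D); substitute and cancel common factors

Answer: Gamma_xxx = (256*x*y^2 + 256*x*y + 84*x)/(256*x^2*y^2 + 256*x^2*y + 84*x^2 + 16*y^2 + 17), Gamma_xxy = 0, Gamma_xyy = (-256*x*y - 136*x)/(256*x^2*y^2 + 256*x^2*y + 84*x^2 + 16*y^2 + 17), Gamma_yxx = (16 - 8*y)/(256*x^2*y^2 + 256*x^2*y + 84*x^2 + 16*y^2 + 17), Gamma_yxy = 0, Gamma_yyy = (256*x^2*y + 128*x^2 + 16*y)/(256*x^2*y^2 + 256*x^2*y + 84*x^2 + 16*y^2 + 17)


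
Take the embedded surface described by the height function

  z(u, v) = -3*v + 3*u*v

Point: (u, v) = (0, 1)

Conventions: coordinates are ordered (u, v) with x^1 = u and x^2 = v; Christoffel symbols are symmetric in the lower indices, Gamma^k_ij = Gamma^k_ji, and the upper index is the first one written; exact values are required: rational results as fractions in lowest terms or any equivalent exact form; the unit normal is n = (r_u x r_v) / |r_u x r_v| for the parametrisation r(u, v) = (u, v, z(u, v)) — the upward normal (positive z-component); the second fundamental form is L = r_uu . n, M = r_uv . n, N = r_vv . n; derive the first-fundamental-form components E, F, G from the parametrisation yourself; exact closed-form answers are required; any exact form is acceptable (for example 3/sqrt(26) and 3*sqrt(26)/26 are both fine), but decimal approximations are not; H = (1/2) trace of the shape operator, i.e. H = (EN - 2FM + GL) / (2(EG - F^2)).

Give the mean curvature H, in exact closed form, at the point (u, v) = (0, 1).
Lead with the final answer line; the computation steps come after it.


Answer: H = 27*sqrt(19)/361

z_u = 3, z_v = -3, z_uu = 0, z_uv = 3, z_vv = 0
E = 10, F = -9, G = 10; answer radicand W^2 = 19
unnormalised second-form numerators: l = 0, m = 3, n = 0; L = l/sqrt(19), and similarly M = m/sqrt(W^2), N = n/sqrt(W^2)
H = (E*n - 2*F*m + G*l) / (2*(EG - F^2)*sqrt(W^2)); E*n - 2*F*m + G*l = 54, EG - F^2 = 19, so H = (27/19)/sqrt(19)


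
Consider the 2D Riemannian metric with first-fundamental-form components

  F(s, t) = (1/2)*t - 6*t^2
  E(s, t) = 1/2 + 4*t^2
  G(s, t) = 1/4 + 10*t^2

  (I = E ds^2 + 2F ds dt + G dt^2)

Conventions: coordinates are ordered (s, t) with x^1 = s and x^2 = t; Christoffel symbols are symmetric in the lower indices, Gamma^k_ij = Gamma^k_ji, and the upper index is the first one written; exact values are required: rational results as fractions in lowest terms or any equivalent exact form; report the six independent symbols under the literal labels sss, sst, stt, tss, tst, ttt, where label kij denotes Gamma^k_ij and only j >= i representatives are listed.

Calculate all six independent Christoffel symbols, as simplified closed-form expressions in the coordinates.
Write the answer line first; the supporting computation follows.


Answer: Gamma_sss = (-192*t^3 + 16*t^2)/(32*t^4 + 48*t^3 + 46*t^2 + 1), Gamma_sst = (320*t^3 + 8*t)/(32*t^4 + 48*t^3 + 46*t^2 + 1), Gamma_stt = (-480*t^3 - 24*t + 1)/(32*t^4 + 48*t^3 + 46*t^2 + 1), Gamma_tss = (-128*t^3 - 16*t)/(32*t^4 + 48*t^3 + 46*t^2 + 1), Gamma_tst = (192*t^3 - 16*t^2)/(32*t^4 + 48*t^3 + 46*t^2 + 1), Gamma_ttt = (-256*t^3 + 72*t^2 + 38*t)/(32*t^4 + 48*t^3 + 46*t^2 + 1)

E = 1/2 + 4*t^2; F = (1/2)*t - 6*t^2; G = 1/4 + 10*t^2
Gamma^k_ij = (1/2) g^{kl} (d_i g_jl + d_j g_il - d_l g_ij), with g^inv = (1/(EG-F^2)) [[G, -F], [-F, E]]
first partials: E_s = 0, E_t = 8*t, F_s = 0, F_t = 1/2 - 12*t, G_s = 0, G_t = 20*t
D = EG - F^2 = 1/8 + (23/4)*t^2 + 6*t^3 + 4*t^4
expanded: Gamma^s_ss = (G E_s - 2F F_s + F E_t)/(2D), Gamma^s_st = (G E_t - F G_s)/(2D), Gamma^s_tt = (2G F_t - G G_s - F G_t)/(2D), Gamma^t_ss = (2E F_s - E E_t - F E_s)/(2D), Gamma^t_st = (E G_s - F E_t)/(2D), Gamma^t_tt = (E G_t - 2F F_t + F G_s)/(2D); substitute and cancel common factors


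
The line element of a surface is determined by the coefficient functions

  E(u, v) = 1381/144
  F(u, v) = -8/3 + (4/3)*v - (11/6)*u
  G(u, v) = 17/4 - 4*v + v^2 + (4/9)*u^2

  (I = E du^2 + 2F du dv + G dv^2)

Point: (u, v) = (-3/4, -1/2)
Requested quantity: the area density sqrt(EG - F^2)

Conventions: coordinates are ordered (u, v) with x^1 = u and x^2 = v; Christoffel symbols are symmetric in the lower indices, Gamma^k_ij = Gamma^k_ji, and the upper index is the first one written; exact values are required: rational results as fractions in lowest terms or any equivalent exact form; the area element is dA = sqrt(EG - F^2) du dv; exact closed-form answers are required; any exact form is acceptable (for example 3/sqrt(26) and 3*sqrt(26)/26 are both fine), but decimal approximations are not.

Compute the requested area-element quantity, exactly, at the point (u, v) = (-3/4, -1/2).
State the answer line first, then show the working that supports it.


Answer: sqrt(EG - F^2) = sqrt(35078)/24

E = 1381/144, F = -47/24, G = 27/4; EG - F^2 = 17539/288


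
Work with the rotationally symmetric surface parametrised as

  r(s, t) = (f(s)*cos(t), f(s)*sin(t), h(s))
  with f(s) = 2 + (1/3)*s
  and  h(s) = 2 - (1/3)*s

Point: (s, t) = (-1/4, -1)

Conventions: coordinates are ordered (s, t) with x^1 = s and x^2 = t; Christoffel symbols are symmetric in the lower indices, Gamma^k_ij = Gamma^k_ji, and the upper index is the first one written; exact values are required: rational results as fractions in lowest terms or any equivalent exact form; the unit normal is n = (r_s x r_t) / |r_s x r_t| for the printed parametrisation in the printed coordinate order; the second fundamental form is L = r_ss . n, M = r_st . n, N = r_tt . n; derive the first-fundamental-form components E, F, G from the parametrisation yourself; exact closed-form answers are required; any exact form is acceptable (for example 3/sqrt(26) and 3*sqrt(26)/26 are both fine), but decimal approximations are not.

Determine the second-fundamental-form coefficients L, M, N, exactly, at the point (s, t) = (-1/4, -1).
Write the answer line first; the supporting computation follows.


Answer: L = 0, M = 0, N = -23*sqrt(2)/24

f = 23/12, f' = 1/3, f'' = 0, h' = -1/3, h'' = 0
E = 2/9, F = 0, G = 529/144; answer radicand W^2 = 2/9
unnormalised second-form numerators: l = 0, m = 0, n = -23/36; L = l/sqrt(2/9), and similarly M = m/sqrt(W^2), N = n/sqrt(W^2)


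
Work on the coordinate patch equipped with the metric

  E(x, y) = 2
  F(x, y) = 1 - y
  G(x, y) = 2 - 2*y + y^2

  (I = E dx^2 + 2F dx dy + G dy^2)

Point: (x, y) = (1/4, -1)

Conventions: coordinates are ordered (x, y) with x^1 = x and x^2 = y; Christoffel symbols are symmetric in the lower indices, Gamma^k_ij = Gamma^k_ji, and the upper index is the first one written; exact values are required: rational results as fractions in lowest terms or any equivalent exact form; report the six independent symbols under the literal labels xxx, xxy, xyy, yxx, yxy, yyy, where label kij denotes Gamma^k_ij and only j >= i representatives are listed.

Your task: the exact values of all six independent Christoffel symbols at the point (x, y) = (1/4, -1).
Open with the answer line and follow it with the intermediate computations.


Answer: Gamma_xxx = 0, Gamma_xxy = 0, Gamma_xyy = -1/6, Gamma_yxx = 0, Gamma_yxy = 0, Gamma_yyy = -1/3

E = 2, F = 2, G = 5 at the point
E_x = 0, E_y = 0, F_x = 0, F_y = -1, G_x = 0, G_y = -4
EG - F^2 = 6;  g^inv = (1/6) * [[5, -2], [-2, 2]]
first-kind symbols [ij,l] = (1/2)(d_i g_jl + d_j g_il - d_l g_ij): [xx,x] = E_x/2 = 0, [xx,y] = F_x - E_y/2 = 0, [xy,x] = E_y/2 = 0, [xy,y] = G_x/2 = 0, [yy,x] = F_y - G_x/2 = -1, [yy,y] = G_y/2 = -2
Gamma^x_ij = (G*[ij,x] - F*[ij,y])/(EG - F^2), Gamma^y_ij = (E*[ij,y] - F*[ij,x])/(EG - F^2)


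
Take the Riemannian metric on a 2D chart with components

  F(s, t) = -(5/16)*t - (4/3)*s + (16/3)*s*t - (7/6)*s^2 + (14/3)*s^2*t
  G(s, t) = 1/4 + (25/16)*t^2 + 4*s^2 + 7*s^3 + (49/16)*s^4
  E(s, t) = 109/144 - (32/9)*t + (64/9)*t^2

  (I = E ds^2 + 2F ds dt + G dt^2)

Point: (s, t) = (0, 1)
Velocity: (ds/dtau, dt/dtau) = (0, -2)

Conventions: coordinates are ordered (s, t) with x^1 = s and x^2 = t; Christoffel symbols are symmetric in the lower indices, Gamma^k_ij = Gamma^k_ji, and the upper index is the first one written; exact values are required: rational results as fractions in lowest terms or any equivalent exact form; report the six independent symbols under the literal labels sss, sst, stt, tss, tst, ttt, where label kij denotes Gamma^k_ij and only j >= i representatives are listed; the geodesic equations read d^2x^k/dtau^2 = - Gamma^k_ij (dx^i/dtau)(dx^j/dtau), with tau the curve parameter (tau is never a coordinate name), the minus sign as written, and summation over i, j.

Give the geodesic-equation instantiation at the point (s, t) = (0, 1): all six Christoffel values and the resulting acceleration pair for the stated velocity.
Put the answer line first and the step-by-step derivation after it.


Answer: Gamma_sss = -40/741, Gamma_sst = 928/741, Gamma_stt = -5/494, Gamma_tss = -184/247, Gamma_tst = 160/741, Gamma_ttt = 425/494; accelerations (d^2s/dtau^2, d^2t/dtau^2) = (10/247, -850/247)

E = 69/16, F = -5/16, G = 29/16 at the point
E_s = 0, E_t = 32/3, F_s = 4, F_t = -5/16, G_s = 0, G_t = 25/8
EG - F^2 = 247/32;  g^inv = (32/247) * [[29/16, 5/16], [5/16, 69/16]]
first-kind symbols [ij,l] = (1/2)(d_i g_jl + d_j g_il - d_l g_ij): [ss,s] = E_s/2 = 0, [ss,t] = F_s - E_t/2 = -4/3, [st,s] = E_t/2 = 16/3, [st,t] = G_s/2 = 0, [tt,s] = F_t - G_s/2 = -5/16, [tt,t] = G_t/2 = 25/16
Gamma^s_ij = (G*[ij,s] - F*[ij,t])/(EG - F^2), Gamma^t_ij = (E*[ij,t] - F*[ij,s])/(EG - F^2)
Gamma_sss = -40/741, Gamma_sst = 928/741, Gamma_stt = -5/494, Gamma_tss = -184/247, Gamma_tst = 160/741, Gamma_ttt = 425/494
d^2s/dtau^2 = -(Gamma_sss*(0)^2 + 2*Gamma_sst*(0)*(-2) + Gamma_stt*(-2)^2) = 10/247
d^2t/dtau^2 = -(Gamma_tss*(0)^2 + 2*Gamma_tst*(0)*(-2) + Gamma_ttt*(-2)^2) = -850/247


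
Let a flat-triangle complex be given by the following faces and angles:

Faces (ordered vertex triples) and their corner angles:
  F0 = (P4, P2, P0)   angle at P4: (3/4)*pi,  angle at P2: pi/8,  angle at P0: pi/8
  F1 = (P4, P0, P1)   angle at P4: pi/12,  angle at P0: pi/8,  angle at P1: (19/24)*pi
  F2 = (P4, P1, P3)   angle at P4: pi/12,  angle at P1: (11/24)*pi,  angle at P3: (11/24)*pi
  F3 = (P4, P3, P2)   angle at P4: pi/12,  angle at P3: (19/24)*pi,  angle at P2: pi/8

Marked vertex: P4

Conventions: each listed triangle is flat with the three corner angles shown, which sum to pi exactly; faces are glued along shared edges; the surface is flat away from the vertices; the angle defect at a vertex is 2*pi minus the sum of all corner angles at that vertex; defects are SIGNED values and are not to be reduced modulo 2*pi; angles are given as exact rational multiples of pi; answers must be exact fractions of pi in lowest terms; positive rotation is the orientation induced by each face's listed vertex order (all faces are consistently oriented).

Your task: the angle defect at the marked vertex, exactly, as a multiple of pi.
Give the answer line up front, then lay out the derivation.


Answer: defect(P4) = pi

Sum of corner angles at P4: pi
defect = 2*pi - pi


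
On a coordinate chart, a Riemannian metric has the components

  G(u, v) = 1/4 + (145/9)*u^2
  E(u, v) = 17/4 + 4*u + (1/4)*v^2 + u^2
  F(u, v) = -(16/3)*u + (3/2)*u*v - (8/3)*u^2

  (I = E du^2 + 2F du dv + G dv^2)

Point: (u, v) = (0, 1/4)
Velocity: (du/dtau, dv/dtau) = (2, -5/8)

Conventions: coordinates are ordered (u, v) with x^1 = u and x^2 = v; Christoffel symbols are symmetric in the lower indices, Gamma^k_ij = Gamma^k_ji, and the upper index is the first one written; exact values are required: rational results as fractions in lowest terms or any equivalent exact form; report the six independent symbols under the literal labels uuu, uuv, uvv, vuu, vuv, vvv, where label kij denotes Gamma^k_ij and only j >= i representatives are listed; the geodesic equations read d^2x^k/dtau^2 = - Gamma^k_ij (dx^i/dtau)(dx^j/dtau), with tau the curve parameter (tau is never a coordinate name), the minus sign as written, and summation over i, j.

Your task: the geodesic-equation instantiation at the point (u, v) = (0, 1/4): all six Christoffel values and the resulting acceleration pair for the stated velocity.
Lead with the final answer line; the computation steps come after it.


Answer: Gamma_uuu = 128/273, Gamma_uuv = 4/273, Gamma_uvv = 0, Gamma_vuu = -241/12, Gamma_vuv = 0, Gamma_vvv = 0; accelerations (d^2u/dtau^2, d^2v/dtau^2) = (-502/273, 241/3)

E = 273/64, F = 0, G = 1/4 at the point
E_u = 4, E_v = 1/8, F_u = -119/24, F_v = 0, G_u = 0, G_v = 0
EG - F^2 = 273/256;  g^inv = (256/273) * [[1/4, 0], [0, 273/64]]
first-kind symbols [ij,l] = (1/2)(d_i g_jl + d_j g_il - d_l g_ij): [uu,u] = E_u/2 = 2, [uu,v] = F_u - E_v/2 = -241/48, [uv,u] = E_v/2 = 1/16, [uv,v] = G_u/2 = 0, [vv,u] = F_v - G_u/2 = 0, [vv,v] = G_v/2 = 0
Gamma^u_ij = (G*[ij,u] - F*[ij,v])/(EG - F^2), Gamma^v_ij = (E*[ij,v] - F*[ij,u])/(EG - F^2)
Gamma_uuu = 128/273, Gamma_uuv = 4/273, Gamma_uvv = 0, Gamma_vuu = -241/12, Gamma_vuv = 0, Gamma_vvv = 0
d^2u/dtau^2 = -(Gamma_uuu*(2)^2 + 2*Gamma_uuv*(2)*(-5/8) + Gamma_uvv*(-5/8)^2) = -502/273
d^2v/dtau^2 = -(Gamma_vuu*(2)^2 + 2*Gamma_vuv*(2)*(-5/8) + Gamma_vvv*(-5/8)^2) = 241/3
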